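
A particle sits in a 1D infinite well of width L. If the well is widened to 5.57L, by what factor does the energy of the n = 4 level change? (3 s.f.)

E_n ∝ 1/L², so the energy scales by 1/5.57² = 0.0322.

0.0322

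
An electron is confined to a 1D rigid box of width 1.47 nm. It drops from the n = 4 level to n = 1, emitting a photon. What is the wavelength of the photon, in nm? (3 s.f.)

λ = 475 nm

E_1 = h²/(8m_eL²) = 2.788×10^-20 J, so ΔE = (4² − 1²)E_1 = 4.182×10^-19 J.
λ = hc/ΔE = (6.626×10^-34·2.998×10^8)/4.182×10^-19 = 4.75×10^-7 m = 475 nm.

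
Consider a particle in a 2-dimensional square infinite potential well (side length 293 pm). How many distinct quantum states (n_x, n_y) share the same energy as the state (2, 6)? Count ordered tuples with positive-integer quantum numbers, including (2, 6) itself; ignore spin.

degeneracy = 2

The level has n_x² + n_y² = 40. The ordered positive-integer solutions are (2, 6), (6, 2).
That gives 2 states.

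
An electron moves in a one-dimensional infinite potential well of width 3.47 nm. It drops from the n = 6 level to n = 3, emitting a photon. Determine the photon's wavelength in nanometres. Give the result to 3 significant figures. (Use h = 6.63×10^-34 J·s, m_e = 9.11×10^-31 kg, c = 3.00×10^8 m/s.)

λ = 1.47×10^3 nm

E_1 = h²/(8m_eL²) = 5.009×10^-21 J, so ΔE = (6² − 3²)E_1 = 1.352×10^-19 J.
λ = hc/ΔE = (6.63×10^-34·3.00×10^8)/1.352×10^-19 = 1.47×10^-6 m = 1.47×10^3 nm.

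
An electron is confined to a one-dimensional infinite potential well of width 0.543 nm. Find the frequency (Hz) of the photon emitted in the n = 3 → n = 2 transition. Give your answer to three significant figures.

f = 1.54×10^15 Hz

E_1 = h²/(8m_eL²) = 2.043×10^-19 J and ΔE = (3² − 2²)E_1 = 1.021×10^-18 J.
f = ΔE/h = 1.021×10^-18/6.626×10^-34 = 1.54×10^15 Hz.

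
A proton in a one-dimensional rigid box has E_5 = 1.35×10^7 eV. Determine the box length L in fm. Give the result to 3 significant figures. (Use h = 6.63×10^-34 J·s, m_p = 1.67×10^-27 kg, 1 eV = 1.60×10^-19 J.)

L = 19.5 fm

From E_n = n²h²/(8m_pL²), L = n·h/√(8m_pE_n).
E_5 = 1.35×10^7 eV = 2.160×10^-12 J, so L = 5·6.63×10^-34/√(8·1.67×10^-27·2.160×10^-12) = 1.95×10^-14 m = 19.5 fm.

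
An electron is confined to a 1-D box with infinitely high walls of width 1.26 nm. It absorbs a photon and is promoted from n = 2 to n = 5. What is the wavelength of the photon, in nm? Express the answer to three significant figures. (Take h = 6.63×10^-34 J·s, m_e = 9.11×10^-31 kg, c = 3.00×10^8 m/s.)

E_1 = h²/(8m_eL²) = 3.799×10^-20 J, so ΔE = (5² − 2²)E_1 = 7.978×10^-19 J.
λ = hc/ΔE = (6.63×10^-34·3.00×10^8)/7.978×10^-19 = 2.49×10^-7 m = 249 nm.

λ = 249 nm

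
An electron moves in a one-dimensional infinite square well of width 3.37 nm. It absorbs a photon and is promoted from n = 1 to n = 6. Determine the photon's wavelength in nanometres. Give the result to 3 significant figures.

E_1 = h²/(8m_eL²) = 5.305×10^-21 J, so ΔE = (6² − 1²)E_1 = 1.857×10^-19 J.
λ = hc/ΔE = (6.626×10^-34·2.998×10^8)/1.857×10^-19 = 1.07×10^-6 m = 1.07×10^3 nm.

λ = 1.07×10^3 nm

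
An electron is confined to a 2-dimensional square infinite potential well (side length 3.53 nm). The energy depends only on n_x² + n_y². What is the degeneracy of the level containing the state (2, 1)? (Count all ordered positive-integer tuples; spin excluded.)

degeneracy = 2

The level has n_x² + n_y² = 5. The ordered positive-integer solutions are (1, 2), (2, 1).
That gives 2 states.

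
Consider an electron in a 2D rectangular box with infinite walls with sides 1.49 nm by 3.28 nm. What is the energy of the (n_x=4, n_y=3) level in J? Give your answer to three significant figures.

E = 4.85×10^-19 J

For a 2D rectangular well E = (h²/8m_e)·Σ n_i²/L_i² = (6.626×10^-34)²/(8·9.109×10^-31) · [4²/(1.49 nm)² + 3²/(3.28 nm)²].
Evaluating gives E = 4.85×10^-19 J.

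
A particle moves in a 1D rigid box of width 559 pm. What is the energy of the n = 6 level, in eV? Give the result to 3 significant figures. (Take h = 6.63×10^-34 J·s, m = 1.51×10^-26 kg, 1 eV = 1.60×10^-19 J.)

E_6 = 0.00262 eV

For an infinite well E_n = n²h²/(8mL²), so E_1 = h²/(8mL²) = (6.63×10^-34)²/(8·1.51×10^-26·(5.59×10^-10 m)²) = 1.164×10^-23 J.
Then E_6 = 6²·E_1 = 36·1.164×10^-23 J = 4.190×10^-22 J.
Converting, E_6 = 4.190×10^-22 J / (1.60×10^-19 J/eV) = 0.00262 eV.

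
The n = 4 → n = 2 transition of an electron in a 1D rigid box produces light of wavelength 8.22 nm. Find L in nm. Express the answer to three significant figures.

L = 0.173 nm

The photon carries ΔE = hc/λ = 6.626×10^-34·2.998×10^8/8.22×10^-9 m = 2.417×10^-17 J.
Since ΔE = (4² − 2²)E_1, E_1 = 2.014×10^-18 J, and L = h/√(8m_eE_1) = 1.73×10^-10 m = 0.173 nm.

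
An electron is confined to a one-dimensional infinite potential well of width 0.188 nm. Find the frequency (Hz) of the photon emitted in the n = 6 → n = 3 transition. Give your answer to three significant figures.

E_1 = h²/(8m_eL²) = 1.705×10^-18 J and ΔE = (6² − 3²)E_1 = 4.603×10^-17 J.
f = ΔE/h = 4.603×10^-17/6.626×10^-34 = 6.95×10^16 Hz.

f = 6.95×10^16 Hz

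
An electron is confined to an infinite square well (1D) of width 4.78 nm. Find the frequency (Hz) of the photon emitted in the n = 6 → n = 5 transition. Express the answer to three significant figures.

f = 4.38×10^13 Hz

E_1 = h²/(8m_eL²) = 2.637×10^-21 J and ΔE = (6² − 5²)E_1 = 2.901×10^-20 J.
f = ΔE/h = 2.901×10^-20/6.626×10^-34 = 4.38×10^13 Hz.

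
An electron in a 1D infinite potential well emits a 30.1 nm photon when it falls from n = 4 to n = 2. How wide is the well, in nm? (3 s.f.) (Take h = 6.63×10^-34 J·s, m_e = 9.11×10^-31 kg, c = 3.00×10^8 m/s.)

L = 0.331 nm

The photon carries ΔE = hc/λ = 6.63×10^-34·3.00×10^8/3.01×10^-8 m = 6.608×10^-18 J.
Since ΔE = (4² − 2²)E_1, E_1 = 5.507×10^-19 J, and L = h/√(8m_eE_1) = 3.31×10^-10 m = 0.331 nm.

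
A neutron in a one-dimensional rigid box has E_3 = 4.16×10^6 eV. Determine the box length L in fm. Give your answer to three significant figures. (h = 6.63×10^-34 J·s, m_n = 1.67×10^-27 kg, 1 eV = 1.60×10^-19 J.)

From E_n = n²h²/(8m_nL²), L = n·h/√(8m_nE_n).
E_3 = 4.16×10^6 eV = 6.656×10^-13 J, so L = 3·6.63×10^-34/√(8·1.67×10^-27·6.656×10^-13) = 2.11×10^-14 m = 21.1 fm.

L = 21.1 fm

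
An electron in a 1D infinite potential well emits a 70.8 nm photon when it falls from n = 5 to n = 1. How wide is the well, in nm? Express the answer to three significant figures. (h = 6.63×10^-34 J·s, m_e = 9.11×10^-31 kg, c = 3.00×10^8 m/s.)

L = 0.718 nm

The photon carries ΔE = hc/λ = 6.63×10^-34·3.00×10^8/7.08×10^-8 m = 2.809×10^-18 J.
Since ΔE = (5² − 1²)E_1, E_1 = 1.170×10^-19 J, and L = h/√(8m_eE_1) = 7.18×10^-10 m = 0.718 nm.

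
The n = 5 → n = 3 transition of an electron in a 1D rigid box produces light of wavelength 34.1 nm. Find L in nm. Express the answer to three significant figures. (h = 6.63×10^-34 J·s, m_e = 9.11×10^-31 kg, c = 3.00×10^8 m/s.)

The photon carries ΔE = hc/λ = 6.63×10^-34·3.00×10^8/3.41×10^-8 m = 5.833×10^-18 J.
Since ΔE = (5² − 3²)E_1, E_1 = 3.646×10^-19 J, and L = h/√(8m_eE_1) = 4.07×10^-10 m = 0.407 nm.

L = 0.407 nm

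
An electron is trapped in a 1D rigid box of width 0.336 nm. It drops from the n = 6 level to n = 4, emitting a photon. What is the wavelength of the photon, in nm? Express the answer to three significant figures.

λ = 18.6 nm

E_1 = h²/(8m_eL²) = 5.337×10^-19 J, so ΔE = (6² − 4²)E_1 = 1.067×10^-17 J.
λ = hc/ΔE = (6.626×10^-34·2.998×10^8)/1.067×10^-17 = 1.86×10^-8 m = 18.6 nm.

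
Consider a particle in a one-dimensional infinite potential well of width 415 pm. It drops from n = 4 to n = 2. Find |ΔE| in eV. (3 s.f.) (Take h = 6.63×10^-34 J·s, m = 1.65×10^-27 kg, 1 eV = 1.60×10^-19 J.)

|ΔE| = 0.0145 eV

E_1 = h²/(8mL²) = 1.934×10^-22 J.
|ΔE| = |4² − 2²|·E_1 = 12·1.934×10^-22 J = 2.321×10^-21 J = 0.0145 eV.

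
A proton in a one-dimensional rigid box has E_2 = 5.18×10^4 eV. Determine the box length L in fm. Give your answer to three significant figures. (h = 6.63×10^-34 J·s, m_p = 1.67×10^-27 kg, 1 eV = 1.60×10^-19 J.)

From E_n = n²h²/(8m_pL²), L = n·h/√(8m_pE_n).
E_2 = 5.18×10^4 eV = 8.288×10^-15 J, so L = 2·6.63×10^-34/√(8·1.67×10^-27·8.288×10^-15) = 1.26×10^-13 m = 126 fm.

L = 126 fm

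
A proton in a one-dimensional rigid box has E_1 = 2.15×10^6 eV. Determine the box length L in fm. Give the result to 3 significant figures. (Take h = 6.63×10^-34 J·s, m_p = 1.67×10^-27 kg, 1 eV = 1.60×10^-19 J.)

From E_n = n²h²/(8m_pL²), L = n·h/√(8m_pE_n).
E_1 = 2.15×10^6 eV = 3.440×10^-13 J, so L = 1·6.63×10^-34/√(8·1.67×10^-27·3.440×10^-13) = 9.78×10^-15 m = 9.78 fm.

L = 9.78 fm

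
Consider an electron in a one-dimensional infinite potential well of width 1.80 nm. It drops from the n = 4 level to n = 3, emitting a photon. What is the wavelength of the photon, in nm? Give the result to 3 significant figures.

E_1 = h²/(8m_eL²) = 1.860×10^-20 J, so ΔE = (4² − 3²)E_1 = 1.302×10^-19 J.
λ = hc/ΔE = (6.626×10^-34·2.998×10^8)/1.302×10^-19 = 1.53×10^-6 m = 1.53×10^3 nm.

λ = 1.53×10^3 nm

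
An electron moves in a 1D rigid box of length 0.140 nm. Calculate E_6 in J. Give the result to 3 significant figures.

E_6 = 1.11×10^-16 J

For an infinite well E_n = n²h²/(8m_eL²), so E_1 = h²/(8m_eL²) = (6.626×10^-34)²/(8·9.109×10^-31·(1.40×10^-10 m)²) = 3.074×10^-18 J.
Then E_6 = 6²·E_1 = 36·3.074×10^-18 J = 1.11×10^-16 J.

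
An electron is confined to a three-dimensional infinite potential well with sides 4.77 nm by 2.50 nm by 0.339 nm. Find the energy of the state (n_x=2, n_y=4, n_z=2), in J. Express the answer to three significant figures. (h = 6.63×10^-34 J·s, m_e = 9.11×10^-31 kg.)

For a 3D rectangular well E = (h²/8m_e)·Σ n_i²/L_i² = (6.63×10^-34)²/(8·9.11×10^-31) · [2²/(4.77 nm)² + 4²/(2.50 nm)² + 2²/(0.339 nm)²].
Evaluating gives E = 2.26×10^-18 J.

E = 2.26×10^-18 J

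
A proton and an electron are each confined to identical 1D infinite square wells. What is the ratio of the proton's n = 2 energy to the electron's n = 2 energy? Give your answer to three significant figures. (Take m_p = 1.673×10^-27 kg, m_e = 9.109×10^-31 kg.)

5.44×10^-4

E_n ∝ 1/m at fixed n and L, so the ratio is m_e/m_p = 9.109×10^-31/1.673×10^-27 = 5.44×10^-4.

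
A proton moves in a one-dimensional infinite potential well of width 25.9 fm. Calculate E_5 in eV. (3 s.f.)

E_5 = 7.63×10^6 eV

For an infinite well E_n = n²h²/(8m_pL²), so E_1 = h²/(8m_pL²) = (6.626×10^-34)²/(8·1.673×10^-27·(2.59×10^-14 m)²) = 4.890×10^-14 J.
Then E_5 = 5²·E_1 = 25·4.890×10^-14 J = 1.222×10^-12 J.
Converting, E_5 = 1.222×10^-12 J / (1.602×10^-19 J/eV) = 7.63×10^6 eV.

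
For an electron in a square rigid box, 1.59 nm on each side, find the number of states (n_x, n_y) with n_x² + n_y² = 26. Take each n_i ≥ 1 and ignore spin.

degeneracy = 2

The level has n_x² + n_y² = 26. The ordered positive-integer solutions are (1, 5), (5, 1).
That gives 2 states.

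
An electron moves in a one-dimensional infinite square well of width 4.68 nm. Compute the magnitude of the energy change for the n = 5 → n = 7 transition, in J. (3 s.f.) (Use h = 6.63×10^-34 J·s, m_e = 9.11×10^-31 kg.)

E_1 = h²/(8m_eL²) = 2.754×10^-21 J.
|ΔE| = |5² − 7²|·E_1 = 24·2.754×10^-21 J = 6.61×10^-20 J.

|ΔE| = 6.61×10^-20 J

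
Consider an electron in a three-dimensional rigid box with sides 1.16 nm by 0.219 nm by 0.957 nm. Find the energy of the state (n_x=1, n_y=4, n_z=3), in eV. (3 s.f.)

E = 129 eV

For a 3D rectangular well E = (h²/8m_e)·Σ n_i²/L_i² = (6.626×10^-34)²/(8·9.109×10^-31) · [1²/(1.16 nm)² + 4²/(0.219 nm)² + 3²/(0.957 nm)²].
Evaluating gives E = 2.074×10^-17 J = 129 eV.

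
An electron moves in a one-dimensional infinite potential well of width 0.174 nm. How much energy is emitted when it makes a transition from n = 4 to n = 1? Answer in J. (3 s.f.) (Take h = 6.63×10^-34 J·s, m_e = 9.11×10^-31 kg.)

E_1 = h²/(8m_eL²) = 1.992×10^-18 J.
|ΔE| = |4² − 1²|·E_1 = 15·1.992×10^-18 J = 2.99×10^-17 J.

|ΔE| = 2.99×10^-17 J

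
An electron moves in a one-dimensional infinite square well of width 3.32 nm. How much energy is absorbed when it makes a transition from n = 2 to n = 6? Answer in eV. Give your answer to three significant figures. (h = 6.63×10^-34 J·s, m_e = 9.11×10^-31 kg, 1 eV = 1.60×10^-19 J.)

E_1 = h²/(8m_eL²) = 5.472×10^-21 J.
|ΔE| = |2² − 6²|·E_1 = 32·5.472×10^-21 J = 1.751×10^-19 J = 1.09 eV.

|ΔE| = 1.09 eV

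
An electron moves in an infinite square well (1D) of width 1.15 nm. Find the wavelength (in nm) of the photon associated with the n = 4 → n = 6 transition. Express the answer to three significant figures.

E_1 = h²/(8m_eL²) = 4.556×10^-20 J, so ΔE = (6² − 4²)E_1 = 9.112×10^-19 J.
λ = hc/ΔE = (6.626×10^-34·2.998×10^8)/9.112×10^-19 = 2.18×10^-7 m = 218 nm.

λ = 218 nm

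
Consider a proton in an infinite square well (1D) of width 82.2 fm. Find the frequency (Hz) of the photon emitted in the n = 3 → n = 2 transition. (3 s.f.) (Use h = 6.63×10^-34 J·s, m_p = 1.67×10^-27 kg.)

f = 3.67×10^19 Hz

E_1 = h²/(8m_pL²) = 4.869×10^-15 J and ΔE = (3² − 2²)E_1 = 2.434×10^-14 J.
f = ΔE/h = 2.434×10^-14/6.63×10^-34 = 3.67×10^19 Hz.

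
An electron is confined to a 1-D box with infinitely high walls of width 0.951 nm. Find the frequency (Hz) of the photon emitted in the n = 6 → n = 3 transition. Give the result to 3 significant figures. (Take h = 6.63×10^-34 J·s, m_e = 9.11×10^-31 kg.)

E_1 = h²/(8m_eL²) = 6.669×10^-20 J and ΔE = (6² − 3²)E_1 = 1.801×10^-18 J.
f = ΔE/h = 1.801×10^-18/6.63×10^-34 = 2.72×10^15 Hz.

f = 2.72×10^15 Hz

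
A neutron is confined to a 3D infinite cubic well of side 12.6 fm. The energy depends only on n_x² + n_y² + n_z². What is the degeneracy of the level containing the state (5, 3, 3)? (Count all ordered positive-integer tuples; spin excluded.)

The level has n_x² + n_y² + n_z² = 43. The ordered positive-integer solutions are (3, 3, 5), (3, 5, 3), (5, 3, 3).
That gives 3 states.

degeneracy = 3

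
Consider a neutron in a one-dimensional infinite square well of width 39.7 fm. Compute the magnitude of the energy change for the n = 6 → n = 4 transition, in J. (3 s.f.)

|ΔE| = 4.16×10^-13 J

E_1 = h²/(8m_nL²) = 2.079×10^-14 J.
|ΔE| = |6² − 4²|·E_1 = 20·2.079×10^-14 J = 4.16×10^-13 J.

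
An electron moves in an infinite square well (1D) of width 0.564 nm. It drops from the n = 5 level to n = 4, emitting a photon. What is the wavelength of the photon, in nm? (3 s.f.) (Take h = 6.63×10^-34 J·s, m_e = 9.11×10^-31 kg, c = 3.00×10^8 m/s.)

E_1 = h²/(8m_eL²) = 1.896×10^-19 J, so ΔE = (5² − 4²)E_1 = 1.706×10^-18 J.
λ = hc/ΔE = (6.63×10^-34·3.00×10^8)/1.706×10^-18 = 1.17×10^-7 m = 117 nm.

λ = 117 nm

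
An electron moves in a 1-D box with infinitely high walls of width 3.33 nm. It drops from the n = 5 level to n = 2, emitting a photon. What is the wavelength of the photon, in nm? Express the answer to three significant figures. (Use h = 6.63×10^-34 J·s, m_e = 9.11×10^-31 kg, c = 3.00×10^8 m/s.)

λ = 1.74×10^3 nm

E_1 = h²/(8m_eL²) = 5.439×10^-21 J, so ΔE = (5² − 2²)E_1 = 1.142×10^-19 J.
λ = hc/ΔE = (6.63×10^-34·3.00×10^8)/1.142×10^-19 = 1.74×10^-6 m = 1.74×10^3 nm.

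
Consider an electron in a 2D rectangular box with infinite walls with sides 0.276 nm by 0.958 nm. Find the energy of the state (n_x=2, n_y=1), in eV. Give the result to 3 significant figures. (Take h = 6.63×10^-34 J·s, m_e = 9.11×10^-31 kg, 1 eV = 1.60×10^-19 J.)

E = 20.2 eV

For a 2D rectangular well E = (h²/8m_e)·Σ n_i²/L_i² = (6.63×10^-34)²/(8·9.11×10^-31) · [2²/(0.276 nm)² + 1²/(0.958 nm)²].
Evaluating gives E = 3.233×10^-18 J = 20.2 eV.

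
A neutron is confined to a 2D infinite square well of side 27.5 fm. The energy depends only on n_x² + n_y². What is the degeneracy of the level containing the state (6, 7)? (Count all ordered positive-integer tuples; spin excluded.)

degeneracy = 4

The level has n_x² + n_y² = 85. The ordered positive-integer solutions are (2, 9), (6, 7), (7, 6), (9, 2).
That gives 4 states.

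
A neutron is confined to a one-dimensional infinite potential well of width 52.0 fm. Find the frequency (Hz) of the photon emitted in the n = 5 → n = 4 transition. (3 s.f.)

E_1 = h²/(8m_nL²) = 1.212×10^-14 J and ΔE = (5² − 4²)E_1 = 1.091×10^-13 J.
f = ΔE/h = 1.091×10^-13/6.626×10^-34 = 1.65×10^20 Hz.

f = 1.65×10^20 Hz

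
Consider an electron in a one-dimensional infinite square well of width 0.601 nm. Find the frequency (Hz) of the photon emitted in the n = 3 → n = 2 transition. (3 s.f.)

f = 1.26×10^15 Hz

E_1 = h²/(8m_eL²) = 1.668×10^-19 J and ΔE = (3² − 2²)E_1 = 8.340×10^-19 J.
f = ΔE/h = 8.340×10^-19/6.626×10^-34 = 1.26×10^15 Hz.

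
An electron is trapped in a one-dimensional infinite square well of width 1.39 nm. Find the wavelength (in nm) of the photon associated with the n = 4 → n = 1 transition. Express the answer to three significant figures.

λ = 425 nm

E_1 = h²/(8m_eL²) = 3.118×10^-20 J, so ΔE = (4² − 1²)E_1 = 4.677×10^-19 J.
λ = hc/ΔE = (6.626×10^-34·2.998×10^8)/4.677×10^-19 = 4.25×10^-7 m = 425 nm.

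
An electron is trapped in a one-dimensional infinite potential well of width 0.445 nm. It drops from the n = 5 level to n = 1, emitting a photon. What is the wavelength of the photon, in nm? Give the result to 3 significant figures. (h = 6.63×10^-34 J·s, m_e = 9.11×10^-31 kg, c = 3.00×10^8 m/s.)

λ = 27.2 nm

E_1 = h²/(8m_eL²) = 3.046×10^-19 J, so ΔE = (5² − 1²)E_1 = 7.310×10^-18 J.
λ = hc/ΔE = (6.63×10^-34·3.00×10^8)/7.310×10^-18 = 2.72×10^-8 m = 27.2 nm.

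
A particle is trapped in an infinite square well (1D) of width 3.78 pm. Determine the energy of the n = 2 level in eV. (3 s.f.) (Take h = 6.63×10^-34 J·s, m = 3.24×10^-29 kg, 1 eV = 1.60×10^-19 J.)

For an infinite well E_n = n²h²/(8mL²), so E_1 = h²/(8mL²) = (6.63×10^-34)²/(8·3.24×10^-29·(3.78×10^-12 m)²) = 1.187×10^-16 J.
Then E_2 = 2²·E_1 = 4·1.187×10^-16 J = 4.748×10^-16 J.
Converting, E_2 = 4.748×10^-16 J / (1.60×10^-19 J/eV) = 2.97×10^3 eV.

E_2 = 2.97×10^3 eV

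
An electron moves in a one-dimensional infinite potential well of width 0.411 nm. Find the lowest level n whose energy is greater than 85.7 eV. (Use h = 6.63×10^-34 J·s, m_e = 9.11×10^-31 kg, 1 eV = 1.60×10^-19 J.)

E_1 = h²/(8m_eL²) = 3.571×10^-19 J = 2.232 eV.
Need n² > 85.7/2.232 = 38.40, i.e. n > 6.197.
The smallest integer satisfying this is n = 7.

n = 7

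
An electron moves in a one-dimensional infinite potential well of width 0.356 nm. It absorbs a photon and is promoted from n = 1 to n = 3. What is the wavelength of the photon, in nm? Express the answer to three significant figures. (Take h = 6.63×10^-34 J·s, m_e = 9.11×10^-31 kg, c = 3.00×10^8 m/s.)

λ = 52.2 nm

E_1 = h²/(8m_eL²) = 4.759×10^-19 J, so ΔE = (3² − 1²)E_1 = 3.807×10^-18 J.
λ = hc/ΔE = (6.63×10^-34·3.00×10^8)/3.807×10^-18 = 5.22×10^-8 m = 52.2 nm.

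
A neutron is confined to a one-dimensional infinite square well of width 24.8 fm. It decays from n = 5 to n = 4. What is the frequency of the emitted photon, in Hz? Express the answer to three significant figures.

E_1 = h²/(8m_nL²) = 5.327×10^-14 J and ΔE = (5² − 4²)E_1 = 4.794×10^-13 J.
f = ΔE/h = 4.794×10^-13/6.626×10^-34 = 7.24×10^20 Hz.

f = 7.24×10^20 Hz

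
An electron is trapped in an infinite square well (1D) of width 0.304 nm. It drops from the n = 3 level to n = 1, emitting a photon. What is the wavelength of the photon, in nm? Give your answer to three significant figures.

λ = 38.1 nm

E_1 = h²/(8m_eL²) = 6.519×10^-19 J, so ΔE = (3² − 1²)E_1 = 5.215×10^-18 J.
λ = hc/ΔE = (6.626×10^-34·2.998×10^8)/5.215×10^-18 = 3.81×10^-8 m = 38.1 nm.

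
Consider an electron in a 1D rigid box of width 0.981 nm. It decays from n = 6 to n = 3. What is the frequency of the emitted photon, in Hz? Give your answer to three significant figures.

E_1 = h²/(8m_eL²) = 6.260×10^-20 J and ΔE = (6² − 3²)E_1 = 1.690×10^-18 J.
f = ΔE/h = 1.690×10^-18/6.626×10^-34 = 2.55×10^15 Hz.

f = 2.55×10^15 Hz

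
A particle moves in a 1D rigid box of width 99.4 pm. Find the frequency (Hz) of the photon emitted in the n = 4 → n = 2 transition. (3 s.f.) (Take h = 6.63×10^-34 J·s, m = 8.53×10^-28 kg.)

E_1 = h²/(8mL²) = 6.520×10^-21 J and ΔE = (4² − 2²)E_1 = 7.824×10^-20 J.
f = ΔE/h = 7.824×10^-20/6.63×10^-34 = 1.18×10^14 Hz.

f = 1.18×10^14 Hz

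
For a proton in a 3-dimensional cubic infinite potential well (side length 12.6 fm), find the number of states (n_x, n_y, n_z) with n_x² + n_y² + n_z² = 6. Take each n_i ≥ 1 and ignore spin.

degeneracy = 3

The level has n_x² + n_y² + n_z² = 6. The ordered positive-integer solutions are (1, 1, 2), (1, 2, 1), (2, 1, 1).
That gives 3 states.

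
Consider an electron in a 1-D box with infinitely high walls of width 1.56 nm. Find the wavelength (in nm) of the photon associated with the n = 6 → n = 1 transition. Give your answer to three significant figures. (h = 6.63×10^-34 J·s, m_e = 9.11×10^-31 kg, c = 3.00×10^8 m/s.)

E_1 = h²/(8m_eL²) = 2.478×10^-20 J, so ΔE = (6² − 1²)E_1 = 8.673×10^-19 J.
λ = hc/ΔE = (6.63×10^-34·3.00×10^8)/8.673×10^-19 = 2.29×10^-7 m = 229 nm.

λ = 229 nm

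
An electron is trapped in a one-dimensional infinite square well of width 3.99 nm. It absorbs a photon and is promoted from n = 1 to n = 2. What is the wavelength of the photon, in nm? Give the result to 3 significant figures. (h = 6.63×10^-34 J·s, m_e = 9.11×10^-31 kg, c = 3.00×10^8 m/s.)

E_1 = h²/(8m_eL²) = 3.789×10^-21 J, so ΔE = (2² − 1²)E_1 = 1.137×10^-20 J.
λ = hc/ΔE = (6.63×10^-34·3.00×10^8)/1.137×10^-20 = 1.75×10^-5 m = 1.75×10^4 nm.

λ = 1.75×10^4 nm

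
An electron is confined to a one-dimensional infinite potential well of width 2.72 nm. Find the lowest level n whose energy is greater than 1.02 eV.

E_1 = h²/(8m_eL²) = 8.143×10^-21 J = 0.05083 eV.
Need n² > 1.02/0.05083 = 20.07, i.e. n > 4.480.
The smallest integer satisfying this is n = 5.

n = 5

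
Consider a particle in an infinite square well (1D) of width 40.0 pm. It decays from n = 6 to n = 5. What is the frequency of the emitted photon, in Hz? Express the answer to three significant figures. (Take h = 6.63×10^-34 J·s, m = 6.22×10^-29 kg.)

f = 9.16×10^15 Hz

E_1 = h²/(8mL²) = 5.521×10^-19 J and ΔE = (6² − 5²)E_1 = 6.073×10^-18 J.
f = ΔE/h = 6.073×10^-18/6.63×10^-34 = 9.16×10^15 Hz.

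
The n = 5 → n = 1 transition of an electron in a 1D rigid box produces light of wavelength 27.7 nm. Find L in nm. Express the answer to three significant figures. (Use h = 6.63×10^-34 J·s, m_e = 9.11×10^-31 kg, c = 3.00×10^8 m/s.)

L = 0.449 nm

The photon carries ΔE = hc/λ = 6.63×10^-34·3.00×10^8/2.77×10^-8 m = 7.181×10^-18 J.
Since ΔE = (5² − 1²)E_1, E_1 = 2.992×10^-19 J, and L = h/√(8m_eE_1) = 4.49×10^-10 m = 0.449 nm.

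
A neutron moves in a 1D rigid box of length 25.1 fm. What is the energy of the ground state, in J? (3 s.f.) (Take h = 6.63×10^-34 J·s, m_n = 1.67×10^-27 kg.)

E_1 = 5.22×10^-14 J

For an infinite well E_n = n²h²/(8m_nL²), so E_1 = h²/(8m_nL²) = (6.63×10^-34)²/(8·1.67×10^-27·(2.51×10^-14 m)²) = 5.222×10^-14 J.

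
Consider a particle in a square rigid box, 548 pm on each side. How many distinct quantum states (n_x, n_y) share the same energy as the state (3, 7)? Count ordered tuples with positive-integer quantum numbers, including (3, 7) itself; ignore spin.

degeneracy = 2

The level has n_x² + n_y² = 58. The ordered positive-integer solutions are (3, 7), (7, 3).
That gives 2 states.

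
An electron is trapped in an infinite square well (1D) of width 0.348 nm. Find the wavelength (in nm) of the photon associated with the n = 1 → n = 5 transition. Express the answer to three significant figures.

λ = 16.6 nm

E_1 = h²/(8m_eL²) = 4.975×10^-19 J, so ΔE = (5² − 1²)E_1 = 1.194×10^-17 J.
λ = hc/ΔE = (6.626×10^-34·2.998×10^8)/1.194×10^-17 = 1.66×10^-8 m = 16.6 nm.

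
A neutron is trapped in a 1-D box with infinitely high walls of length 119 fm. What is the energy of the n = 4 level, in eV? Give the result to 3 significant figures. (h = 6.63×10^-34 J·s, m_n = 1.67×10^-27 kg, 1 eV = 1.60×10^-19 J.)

E_4 = 2.32×10^5 eV

For an infinite well E_n = n²h²/(8m_nL²), so E_1 = h²/(8m_nL²) = (6.63×10^-34)²/(8·1.67×10^-27·(1.19×10^-13 m)²) = 2.323×10^-15 J.
Then E_4 = 4²·E_1 = 16·2.323×10^-15 J = 3.717×10^-14 J.
Converting, E_4 = 3.717×10^-14 J / (1.60×10^-19 J/eV) = 2.32×10^5 eV.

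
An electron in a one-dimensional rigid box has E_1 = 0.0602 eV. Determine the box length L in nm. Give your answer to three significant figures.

L = 2.50 nm

From E_n = n²h²/(8m_eL²), L = n·h/√(8m_eE_n).
E_1 = 0.0602 eV = 9.644×10^-21 J, so L = 1·6.626×10^-34/√(8·9.109×10^-31·9.644×10^-21) = 2.50×10^-9 m = 2.50 nm.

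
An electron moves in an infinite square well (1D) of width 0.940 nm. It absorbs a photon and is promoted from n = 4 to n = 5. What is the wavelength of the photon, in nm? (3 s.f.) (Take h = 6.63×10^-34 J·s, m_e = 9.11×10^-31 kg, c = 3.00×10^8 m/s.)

λ = 324 nm

E_1 = h²/(8m_eL²) = 6.826×10^-20 J, so ΔE = (5² − 4²)E_1 = 6.143×10^-19 J.
λ = hc/ΔE = (6.63×10^-34·3.00×10^8)/6.143×10^-19 = 3.24×10^-7 m = 324 nm.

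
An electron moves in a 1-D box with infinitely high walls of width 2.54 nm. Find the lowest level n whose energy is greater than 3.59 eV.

n = 8

E_1 = h²/(8m_eL²) = 9.338×10^-21 J = 0.05829 eV.
Need n² > 3.59/0.05829 = 61.59, i.e. n > 7.848.
The smallest integer satisfying this is n = 8.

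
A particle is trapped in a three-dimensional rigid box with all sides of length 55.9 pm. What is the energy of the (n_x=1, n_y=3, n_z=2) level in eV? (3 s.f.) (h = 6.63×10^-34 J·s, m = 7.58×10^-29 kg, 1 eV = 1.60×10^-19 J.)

E = 20.3 eV

For a 3D rectangular well E = (h²/8m)·Σ n_i²/L_i² = (6.63×10^-34)²/(8·7.58×10^-29) · [1²/(55.9 pm)² + 3²/(55.9 pm)² + 2²/(55.9 pm)²].
Evaluating gives E = 3.248×10^-18 J = 20.3 eV.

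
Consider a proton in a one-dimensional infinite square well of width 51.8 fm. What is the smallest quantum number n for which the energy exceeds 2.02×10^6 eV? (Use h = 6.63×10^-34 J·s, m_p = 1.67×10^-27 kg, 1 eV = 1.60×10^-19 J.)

E_1 = h²/(8m_pL²) = 1.226×10^-14 J = 7.662×10^4 eV.
Need n² > 2.02×10^6/7.662×10^4 = 26.36, i.e. n > 5.134.
The smallest integer satisfying this is n = 6.

n = 6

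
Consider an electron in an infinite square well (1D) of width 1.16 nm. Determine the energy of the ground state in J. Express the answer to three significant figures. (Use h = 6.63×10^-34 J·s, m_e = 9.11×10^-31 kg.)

E_1 = 4.48×10^-20 J

For an infinite well E_n = n²h²/(8m_eL²), so E_1 = h²/(8m_eL²) = (6.63×10^-34)²/(8·9.11×10^-31·(1.16×10^-9 m)²) = 4.482×10^-20 J.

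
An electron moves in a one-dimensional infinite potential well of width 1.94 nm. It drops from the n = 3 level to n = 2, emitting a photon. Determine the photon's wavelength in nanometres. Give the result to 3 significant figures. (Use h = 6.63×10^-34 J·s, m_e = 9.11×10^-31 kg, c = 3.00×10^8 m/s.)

E_1 = h²/(8m_eL²) = 1.603×10^-20 J, so ΔE = (3² − 2²)E_1 = 8.015×10^-20 J.
λ = hc/ΔE = (6.63×10^-34·3.00×10^8)/8.015×10^-20 = 2.48×10^-6 m = 2.48×10^3 nm.

λ = 2.48×10^3 nm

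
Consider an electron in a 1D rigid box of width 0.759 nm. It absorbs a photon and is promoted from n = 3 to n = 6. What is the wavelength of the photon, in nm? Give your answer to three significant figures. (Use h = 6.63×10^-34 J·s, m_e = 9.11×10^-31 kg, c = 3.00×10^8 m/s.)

λ = 70.4 nm

E_1 = h²/(8m_eL²) = 1.047×10^-19 J, so ΔE = (6² − 3²)E_1 = 2.827×10^-18 J.
λ = hc/ΔE = (6.63×10^-34·3.00×10^8)/2.827×10^-18 = 7.04×10^-8 m = 70.4 nm.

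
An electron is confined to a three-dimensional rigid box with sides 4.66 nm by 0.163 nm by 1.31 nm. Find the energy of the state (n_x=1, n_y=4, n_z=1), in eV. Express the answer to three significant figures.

For a 3D rectangular well E = (h²/8m_e)·Σ n_i²/L_i² = (6.626×10^-34)²/(8·9.109×10^-31) · [1²/(4.66 nm)² + 4²/(0.163 nm)² + 1²/(1.31 nm)²].
Evaluating gives E = 3.632×10^-17 J = 227 eV.

E = 227 eV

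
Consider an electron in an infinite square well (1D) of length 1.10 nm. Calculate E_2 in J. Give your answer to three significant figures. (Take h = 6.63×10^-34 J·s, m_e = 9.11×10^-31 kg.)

For an infinite well E_n = n²h²/(8m_eL²), so E_1 = h²/(8m_eL²) = (6.63×10^-34)²/(8·9.11×10^-31·(1.10×10^-9 m)²) = 4.985×10^-20 J.
Then E_2 = 2²·E_1 = 4·4.985×10^-20 J = 1.99×10^-19 J.

E_2 = 1.99×10^-19 J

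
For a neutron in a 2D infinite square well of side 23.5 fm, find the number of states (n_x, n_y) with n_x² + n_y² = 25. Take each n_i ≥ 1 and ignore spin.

The level has n_x² + n_y² = 25. The ordered positive-integer solutions are (3, 4), (4, 3).
That gives 2 states.

degeneracy = 2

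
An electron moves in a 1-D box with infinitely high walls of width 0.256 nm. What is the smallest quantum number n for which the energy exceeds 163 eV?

n = 6

E_1 = h²/(8m_eL²) = 9.193×10^-19 J = 5.738 eV.
Need n² > 163/5.738 = 28.41, i.e. n > 5.330.
The smallest integer satisfying this is n = 6.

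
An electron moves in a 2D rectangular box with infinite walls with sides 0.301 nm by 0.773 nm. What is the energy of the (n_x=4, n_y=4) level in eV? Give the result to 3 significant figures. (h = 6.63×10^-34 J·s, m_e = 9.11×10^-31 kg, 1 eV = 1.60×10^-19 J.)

E = 76.7 eV

For a 2D rectangular well E = (h²/8m_e)·Σ n_i²/L_i² = (6.63×10^-34)²/(8·9.11×10^-31) · [4²/(0.301 nm)² + 4²/(0.773 nm)²].
Evaluating gives E = 1.227×10^-17 J = 76.7 eV.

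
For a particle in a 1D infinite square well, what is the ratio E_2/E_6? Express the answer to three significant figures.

E_n ∝ n², so E_2/E_6 = 2²/6² = 4/36 = 0.111.

0.111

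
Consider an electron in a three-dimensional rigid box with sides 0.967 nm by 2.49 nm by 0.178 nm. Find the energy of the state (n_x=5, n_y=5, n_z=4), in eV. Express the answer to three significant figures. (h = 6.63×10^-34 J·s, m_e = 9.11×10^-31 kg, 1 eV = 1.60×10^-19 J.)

E = 202 eV

For a 3D rectangular well E = (h²/8m_e)·Σ n_i²/L_i² = (6.63×10^-34)²/(8·9.11×10^-31) · [5²/(0.967 nm)² + 5²/(2.49 nm)² + 4²/(0.178 nm)²].
Evaluating gives E = 3.231×10^-17 J = 202 eV.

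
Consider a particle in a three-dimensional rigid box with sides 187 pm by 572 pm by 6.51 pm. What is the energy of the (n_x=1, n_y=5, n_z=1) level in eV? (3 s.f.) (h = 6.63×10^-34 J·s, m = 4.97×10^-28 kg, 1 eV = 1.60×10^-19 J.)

E = 16.4 eV

For a 3D rectangular well E = (h²/8m)·Σ n_i²/L_i² = (6.63×10^-34)²/(8·4.97×10^-28) · [1²/(187 pm)² + 5²/(572 pm)² + 1²/(6.51 pm)²].
Evaluating gives E = 2.620×10^-18 J = 16.4 eV.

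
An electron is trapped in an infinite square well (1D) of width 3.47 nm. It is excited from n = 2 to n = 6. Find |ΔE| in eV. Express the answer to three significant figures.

|ΔE| = 0.999 eV

E_1 = h²/(8m_eL²) = 5.004×10^-21 J.
|ΔE| = |2² − 6²|·E_1 = 32·5.004×10^-21 J = 1.601×10^-19 J = 0.999 eV.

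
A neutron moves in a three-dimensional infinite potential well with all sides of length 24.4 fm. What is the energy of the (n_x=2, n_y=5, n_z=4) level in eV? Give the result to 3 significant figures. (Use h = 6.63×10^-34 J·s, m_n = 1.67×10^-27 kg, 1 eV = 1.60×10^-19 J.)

For a 3D rectangular well E = (h²/8m_n)·Σ n_i²/L_i² = (6.63×10^-34)²/(8·1.67×10^-27) · [2²/(24.4 fm)² + 5²/(24.4 fm)² + 4²/(24.4 fm)²].
Evaluating gives E = 2.487×10^-12 J = 1.55×10^7 eV.

E = 1.55×10^7 eV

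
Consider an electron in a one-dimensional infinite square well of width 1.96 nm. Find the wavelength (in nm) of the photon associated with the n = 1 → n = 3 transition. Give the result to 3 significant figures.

E_1 = h²/(8m_eL²) = 1.568×10^-20 J, so ΔE = (3² − 1²)E_1 = 1.254×10^-19 J.
λ = hc/ΔE = (6.626×10^-34·2.998×10^8)/1.254×10^-19 = 1.58×10^-6 m = 1.58×10^3 nm.

λ = 1.58×10^3 nm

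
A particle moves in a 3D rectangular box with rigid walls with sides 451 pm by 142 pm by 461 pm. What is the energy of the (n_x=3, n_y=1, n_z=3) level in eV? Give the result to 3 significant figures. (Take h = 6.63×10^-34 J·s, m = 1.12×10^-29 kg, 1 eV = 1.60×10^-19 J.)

For a 3D rectangular well E = (h²/8m)·Σ n_i²/L_i² = (6.63×10^-34)²/(8·1.12×10^-29) · [3²/(451 pm)² + 1²/(142 pm)² + 3²/(461 pm)²].
Evaluating gives E = 6.681×10^-19 J = 4.18 eV.

E = 4.18 eV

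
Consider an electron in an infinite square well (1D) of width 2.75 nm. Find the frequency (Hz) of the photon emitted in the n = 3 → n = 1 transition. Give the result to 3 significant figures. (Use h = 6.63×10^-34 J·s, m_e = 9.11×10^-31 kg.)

f = 9.62×10^13 Hz

E_1 = h²/(8m_eL²) = 7.975×10^-21 J and ΔE = (3² − 1²)E_1 = 6.380×10^-20 J.
f = ΔE/h = 6.380×10^-20/6.63×10^-34 = 9.62×10^13 Hz.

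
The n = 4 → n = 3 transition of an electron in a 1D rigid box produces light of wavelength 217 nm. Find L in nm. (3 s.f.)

The photon carries ΔE = hc/λ = 6.626×10^-34·2.998×10^8/2.17×10^-7 m = 9.154×10^-19 J.
Since ΔE = (4² − 3²)E_1, E_1 = 1.308×10^-19 J, and L = h/√(8m_eE_1) = 6.79×10^-10 m = 0.679 nm.

L = 0.679 nm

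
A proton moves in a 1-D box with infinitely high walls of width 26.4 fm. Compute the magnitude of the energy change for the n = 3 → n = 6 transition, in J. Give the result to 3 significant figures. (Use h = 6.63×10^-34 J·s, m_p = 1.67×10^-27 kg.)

|ΔE| = 1.27×10^-12 J

E_1 = h²/(8m_pL²) = 4.721×10^-14 J.
|ΔE| = |3² − 6²|·E_1 = 27·4.721×10^-14 J = 1.27×10^-12 J.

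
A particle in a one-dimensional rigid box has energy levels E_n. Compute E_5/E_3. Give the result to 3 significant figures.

2.78

E_n ∝ n², so E_5/E_3 = 5²/3² = 25/9 = 2.78.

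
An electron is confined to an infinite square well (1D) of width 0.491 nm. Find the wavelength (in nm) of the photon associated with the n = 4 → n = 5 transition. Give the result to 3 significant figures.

λ = 88.3 nm

E_1 = h²/(8m_eL²) = 2.499×10^-19 J, so ΔE = (5² − 4²)E_1 = 2.249×10^-18 J.
λ = hc/ΔE = (6.626×10^-34·2.998×10^8)/2.249×10^-18 = 8.83×10^-8 m = 88.3 nm.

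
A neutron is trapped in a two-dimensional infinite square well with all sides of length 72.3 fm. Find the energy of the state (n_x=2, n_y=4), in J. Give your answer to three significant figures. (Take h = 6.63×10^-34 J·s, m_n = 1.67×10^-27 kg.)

E = 1.26×10^-13 J

For a 2D rectangular well E = (h²/8m_n)·Σ n_i²/L_i² = (6.63×10^-34)²/(8·1.67×10^-27) · [2²/(72.3 fm)² + 4²/(72.3 fm)²].
Evaluating gives E = 1.26×10^-13 J.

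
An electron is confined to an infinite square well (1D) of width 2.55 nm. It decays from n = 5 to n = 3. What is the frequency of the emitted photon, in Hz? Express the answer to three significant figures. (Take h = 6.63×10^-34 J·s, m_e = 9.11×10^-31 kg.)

E_1 = h²/(8m_eL²) = 9.276×10^-21 J and ΔE = (5² − 3²)E_1 = 1.484×10^-19 J.
f = ΔE/h = 1.484×10^-19/6.63×10^-34 = 2.24×10^14 Hz.

f = 2.24×10^14 Hz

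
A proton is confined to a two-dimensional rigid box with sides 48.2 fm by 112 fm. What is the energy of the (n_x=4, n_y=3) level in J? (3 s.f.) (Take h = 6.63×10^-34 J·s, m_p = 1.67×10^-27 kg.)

For a 2D rectangular well E = (h²/8m_p)·Σ n_i²/L_i² = (6.63×10^-34)²/(8·1.67×10^-27) · [4²/(48.2 fm)² + 3²/(112 fm)²].
Evaluating gives E = 2.50×10^-13 J.

E = 2.50×10^-13 J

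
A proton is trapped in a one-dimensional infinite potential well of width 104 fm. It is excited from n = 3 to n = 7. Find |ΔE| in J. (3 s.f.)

|ΔE| = 1.21×10^-13 J

E_1 = h²/(8m_pL²) = 3.033×10^-15 J.
|ΔE| = |3² − 7²|·E_1 = 40·3.033×10^-15 J = 1.21×10^-13 J.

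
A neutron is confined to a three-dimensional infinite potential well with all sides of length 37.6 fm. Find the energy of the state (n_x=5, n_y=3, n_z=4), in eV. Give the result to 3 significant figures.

For a 3D rectangular well E = (h²/8m_n)·Σ n_i²/L_i² = (6.626×10^-34)²/(8·1.675×10^-27) · [5²/(37.6 fm)² + 3²/(37.6 fm)² + 4²/(37.6 fm)²].
Evaluating gives E = 1.159×10^-12 J = 7.23×10^6 eV.

E = 7.23×10^6 eV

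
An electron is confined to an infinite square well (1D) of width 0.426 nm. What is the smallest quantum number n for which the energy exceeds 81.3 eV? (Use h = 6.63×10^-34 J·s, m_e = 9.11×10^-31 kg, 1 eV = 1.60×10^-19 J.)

E_1 = h²/(8m_eL²) = 3.324×10^-19 J = 2.078 eV.
Need n² > 81.3/2.078 = 39.12, i.e. n > 6.255.
The smallest integer satisfying this is n = 7.

n = 7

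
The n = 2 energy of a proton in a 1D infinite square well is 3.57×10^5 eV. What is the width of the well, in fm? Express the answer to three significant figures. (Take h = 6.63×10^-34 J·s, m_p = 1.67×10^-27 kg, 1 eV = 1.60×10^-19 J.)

L = 48.0 fm

From E_n = n²h²/(8m_pL²), L = n·h/√(8m_pE_n).
E_2 = 3.57×10^5 eV = 5.712×10^-14 J, so L = 2·6.63×10^-34/√(8·1.67×10^-27·5.712×10^-14) = 4.80×10^-14 m = 48.0 fm.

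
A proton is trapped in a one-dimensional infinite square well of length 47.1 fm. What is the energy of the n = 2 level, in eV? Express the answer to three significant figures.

E_2 = 3.69×10^5 eV

For an infinite well E_n = n²h²/(8m_pL²), so E_1 = h²/(8m_pL²) = (6.626×10^-34)²/(8·1.673×10^-27·(4.71×10^-14 m)²) = 1.479×10^-14 J.
Then E_2 = 2²·E_1 = 4·1.479×10^-14 J = 5.916×10^-14 J.
Converting, E_2 = 5.916×10^-14 J / (1.602×10^-19 J/eV) = 3.69×10^5 eV.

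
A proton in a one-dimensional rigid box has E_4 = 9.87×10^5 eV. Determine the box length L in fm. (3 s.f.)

From E_n = n²h²/(8m_pL²), L = n·h/√(8m_pE_n).
E_4 = 9.87×10^5 eV = 1.581×10^-13 J, so L = 4·6.626×10^-34/√(8·1.673×10^-27·1.581×10^-13) = 5.76×10^-14 m = 57.6 fm.

L = 57.6 fm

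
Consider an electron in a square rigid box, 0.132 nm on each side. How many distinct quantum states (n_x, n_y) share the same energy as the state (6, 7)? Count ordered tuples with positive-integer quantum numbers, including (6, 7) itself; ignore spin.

The level has n_x² + n_y² = 85. The ordered positive-integer solutions are (2, 9), (6, 7), (7, 6), (9, 2).
That gives 4 states.

degeneracy = 4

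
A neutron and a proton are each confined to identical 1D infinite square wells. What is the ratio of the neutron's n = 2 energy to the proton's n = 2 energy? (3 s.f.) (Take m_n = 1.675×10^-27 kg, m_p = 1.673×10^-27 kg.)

0.999

E_n ∝ 1/m at fixed n and L, so the ratio is m_p/m_n = 1.673×10^-27/1.675×10^-27 = 0.999.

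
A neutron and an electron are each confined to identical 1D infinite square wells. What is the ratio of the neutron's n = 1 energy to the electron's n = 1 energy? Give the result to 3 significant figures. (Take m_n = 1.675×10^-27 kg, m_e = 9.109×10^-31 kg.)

E_n ∝ 1/m at fixed n and L, so the ratio is m_e/m_n = 9.109×10^-31/1.675×10^-27 = 5.44×10^-4.

5.44×10^-4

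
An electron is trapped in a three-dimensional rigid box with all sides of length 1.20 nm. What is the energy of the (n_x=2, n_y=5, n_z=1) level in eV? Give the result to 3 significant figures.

E = 7.83 eV

For a 3D rectangular well E = (h²/8m_e)·Σ n_i²/L_i² = (6.626×10^-34)²/(8·9.109×10^-31) · [2²/(1.20 nm)² + 5²/(1.20 nm)² + 1²/(1.20 nm)²].
Evaluating gives E = 1.255×10^-18 J = 7.83 eV.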